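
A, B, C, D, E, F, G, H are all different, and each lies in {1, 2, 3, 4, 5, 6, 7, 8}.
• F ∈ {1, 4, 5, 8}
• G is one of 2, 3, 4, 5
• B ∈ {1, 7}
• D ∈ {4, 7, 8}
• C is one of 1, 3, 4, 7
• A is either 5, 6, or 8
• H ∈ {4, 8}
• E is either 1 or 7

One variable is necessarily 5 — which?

F

The 8 variables draw from only 8 values {1, 2, 3, 4, 5, 6, 7, 8}, so each is used; only G can be 2, hence G = 2.
The 7 still-open variables draw from only 7 values {1, 3, 4, 5, 6, 7, 8}, so each is used; only C can be 3, hence C = 3.
Among the 6 still-open variables, 6 fits only A (and all 6 values in {1, 4, 5, 6, 7, 8} must be used), so A = 6.
Among the 5 still-open variables, 5 fits only F (and all 5 values in {1, 4, 5, 7, 8} must be used), so F = 5.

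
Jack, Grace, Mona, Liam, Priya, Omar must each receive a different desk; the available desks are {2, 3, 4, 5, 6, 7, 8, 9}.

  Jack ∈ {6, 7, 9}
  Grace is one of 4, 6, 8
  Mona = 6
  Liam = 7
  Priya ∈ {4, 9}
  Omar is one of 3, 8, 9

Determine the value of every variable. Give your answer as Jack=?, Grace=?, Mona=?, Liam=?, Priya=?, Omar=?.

Jack=9, Grace=8, Mona=6, Liam=7, Priya=4, Omar=3

Mona must be 6 (only option left). Remove 6 from Jack, Grace.
Liam's domain is down to {7}, so Liam = 7. Eliminate 7 elsewhere: Jack.
That leaves Jack = 9. So Priya, Omar can't be 9.
Priya must be 4 (only option left). So Grace can't be 4.
Grace's domain is down to {8}, so Grace = 8. Remove 8 from Omar.
That leaves Omar = 3.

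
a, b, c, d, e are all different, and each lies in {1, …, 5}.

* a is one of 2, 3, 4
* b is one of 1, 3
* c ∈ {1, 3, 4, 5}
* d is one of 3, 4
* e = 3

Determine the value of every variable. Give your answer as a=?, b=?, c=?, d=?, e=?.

e must be 3 (only option left). Eliminate 3 elsewhere: a, b, c, d.
b's domain is down to {1}, so b = 1. Remove 1 from c.
d must be 4 (only option left). So a, c can't be 4.
That leaves a = 2.
c has just one choice, so c = 5.

a=2, b=1, c=5, d=4, e=3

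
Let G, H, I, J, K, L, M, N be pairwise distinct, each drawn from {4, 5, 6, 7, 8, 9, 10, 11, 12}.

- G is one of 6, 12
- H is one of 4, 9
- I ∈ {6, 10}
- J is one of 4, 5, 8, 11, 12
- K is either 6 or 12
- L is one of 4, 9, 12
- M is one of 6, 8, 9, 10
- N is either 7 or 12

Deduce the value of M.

The 2 variables G and K are confined to {6, 12}, which locks those values in; drop them from I, J, L, M, N.
I's domain is down to {10}, so I = 10. Strike 10 from M.
N must be 7 (only option left).
The 2 variables H and L are confined to {4, 9}, which locks those values in; drop them from J, M.
So M = 8.

8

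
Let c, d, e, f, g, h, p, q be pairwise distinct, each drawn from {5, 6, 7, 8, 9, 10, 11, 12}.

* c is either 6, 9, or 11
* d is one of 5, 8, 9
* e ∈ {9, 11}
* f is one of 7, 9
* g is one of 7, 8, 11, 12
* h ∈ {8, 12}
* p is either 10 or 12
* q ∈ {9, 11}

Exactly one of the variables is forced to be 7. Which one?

The 8 variables draw from only 8 values {5, 6, 7, 8, 9, 10, 11, 12}, so each is used; only d can be 5, hence d = 5.
Among the 7 still-open variables, 6 fits only c (and all 7 values in {6, 7, 8, 9, 10, 11, 12} must be used), so c = 6.
The 6 still-open variables draw from only 6 values {7, 8, 9, 10, 11, 12}, so each is used; only p can be 10, hence p = 10.
e and q share exactly the 2 values {9, 11}; by pigeonhole those values go to them, so strike 9, 11 from f, g.
So 7 goes to f.

f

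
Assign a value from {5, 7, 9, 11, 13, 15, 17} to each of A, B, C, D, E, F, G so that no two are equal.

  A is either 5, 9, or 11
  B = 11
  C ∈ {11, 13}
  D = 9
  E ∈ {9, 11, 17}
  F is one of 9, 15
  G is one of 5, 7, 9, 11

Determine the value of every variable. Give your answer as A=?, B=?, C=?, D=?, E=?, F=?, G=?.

B's domain is down to {11}, so B = 11. Remove 11 from A, C, E, G.
C's domain is down to {13}, so C = 13.
D must be 9 (only option left). Remove 9 from A, E, F, G.
E must be 17 (only option left).
That leaves F = 15.
A must be 5 (only option left). Eliminate 5 elsewhere: G.
G's domain is down to {7}, so G = 7.

A=5, B=11, C=13, D=9, E=17, F=15, G=7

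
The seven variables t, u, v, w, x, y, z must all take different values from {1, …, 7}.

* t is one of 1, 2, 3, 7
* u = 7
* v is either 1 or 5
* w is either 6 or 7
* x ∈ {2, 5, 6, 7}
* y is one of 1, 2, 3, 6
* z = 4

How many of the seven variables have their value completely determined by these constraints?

3

u has just one choice, so u = 7. Strike 7 from t, w, x.
w has just one choice, so w = 6. So x, y can't be 6.
That leaves z = 4.
Determined: u=7, w=6, z=4. The other variables each still have more than one consistent value. That makes 3.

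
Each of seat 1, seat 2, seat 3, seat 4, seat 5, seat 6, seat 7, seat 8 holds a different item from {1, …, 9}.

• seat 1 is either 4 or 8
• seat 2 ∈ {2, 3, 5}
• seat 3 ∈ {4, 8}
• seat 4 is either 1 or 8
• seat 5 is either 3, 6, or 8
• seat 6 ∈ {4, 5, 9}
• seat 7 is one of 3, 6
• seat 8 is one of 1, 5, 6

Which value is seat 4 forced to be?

1

The 8 variables draw from only 8 values {1, 2, 3, 4, 5, 6, 8, 9}, so each is used; only seat 2 can be 2, hence seat 2 = 2.
Among the 7 still-open variables, 9 fits only seat 6 (and all 7 values in {1, 3, 4, 5, 6, 8, 9} must be used), so seat 6 = 9.
The 6 still-open variables draw from only 6 values {1, 3, 4, 5, 6, 8}, so each is used; only seat 8 can be 5, hence seat 8 = 5.
Among the 5 still-open variables, 1 fits only seat 4 (and all 5 values in {1, 3, 4, 6, 8} must be used), so seat 4 = 1.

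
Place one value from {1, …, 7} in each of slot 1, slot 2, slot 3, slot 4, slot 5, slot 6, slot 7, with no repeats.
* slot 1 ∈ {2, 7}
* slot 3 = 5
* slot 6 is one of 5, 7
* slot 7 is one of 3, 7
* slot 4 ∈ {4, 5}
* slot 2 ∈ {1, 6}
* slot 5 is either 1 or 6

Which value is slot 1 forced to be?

slot 3 has just one choice, so slot 3 = 5. Remove 5 from slot 4, slot 6.
slot 4's domain is down to {4}, so slot 4 = 4.
slot 6's domain is down to {7}, so slot 6 = 7. Remove 7 from slot 1, slot 7.
So slot 1 = 2.

2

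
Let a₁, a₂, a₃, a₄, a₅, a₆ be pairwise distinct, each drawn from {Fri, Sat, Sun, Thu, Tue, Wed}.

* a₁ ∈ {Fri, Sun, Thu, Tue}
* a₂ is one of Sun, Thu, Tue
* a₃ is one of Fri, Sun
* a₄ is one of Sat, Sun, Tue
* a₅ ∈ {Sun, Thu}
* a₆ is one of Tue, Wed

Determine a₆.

Wed

The 6 variables draw from only 6 values {Fri, Sat, Sun, Thu, Tue, Wed}, so each is used; only a₄ can be Sat, hence a₄ = Sat.
Among the 5 still-open variables, Wed fits only a₆ (and all 5 values in {Fri, Sun, Thu, Tue, Wed} must be used), so a₆ = Wed.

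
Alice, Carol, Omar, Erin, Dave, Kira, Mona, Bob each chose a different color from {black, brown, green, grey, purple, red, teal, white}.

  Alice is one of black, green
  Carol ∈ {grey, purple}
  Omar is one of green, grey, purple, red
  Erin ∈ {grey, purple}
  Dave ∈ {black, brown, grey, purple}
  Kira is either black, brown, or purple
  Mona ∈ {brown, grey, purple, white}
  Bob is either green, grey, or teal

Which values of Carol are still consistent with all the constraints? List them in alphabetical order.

The 8 variables draw from only 8 values {black, brown, green, grey, purple, red, teal, white}, so each is used; only Omar can be red, hence Omar = red.
Among the 7 still-open variables, teal fits only Bob (and all 7 values in {black, brown, green, grey, purple, teal, white} must be used), so Bob = teal.
Among the 6 still-open variables, green fits only Alice (and all 6 values in {black, brown, green, grey, purple, white} must be used), so Alice = green.
The 5 still-open variables draw from only 5 values {black, brown, grey, purple, white}, so each is used; only Mona can be white, hence Mona = white.
Carol and Erin share exactly the 2 values {grey, purple}; by pigeonhole those values go to them, so strike grey, purple from Dave, Kira.
No further eliminations apply; Carol can still be any of grey, purple.

grey, purple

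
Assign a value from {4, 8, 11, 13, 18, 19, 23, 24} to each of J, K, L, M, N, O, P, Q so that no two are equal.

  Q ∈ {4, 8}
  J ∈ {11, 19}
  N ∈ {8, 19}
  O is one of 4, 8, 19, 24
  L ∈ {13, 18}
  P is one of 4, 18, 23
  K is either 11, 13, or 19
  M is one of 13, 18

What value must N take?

Among the 8 variables, 23 fits only P (and all 8 values in {4, 8, 11, 13, 18, 19, 23, 24} must be used), so P = 23.
The 7 still-open variables draw from only 7 values {4, 8, 11, 13, 18, 19, 24}, so each is used; only O can be 24, hence O = 24.
Among the 6 still-open variables, 4 fits only Q (and all 6 values in {4, 8, 11, 13, 18, 19} must be used), so Q = 4.
The 5 still-open variables together cover exactly {8, 11, 13, 18, 19} — 5 values for 5 variables — and 8 appears only in N's list, so N = 8.

8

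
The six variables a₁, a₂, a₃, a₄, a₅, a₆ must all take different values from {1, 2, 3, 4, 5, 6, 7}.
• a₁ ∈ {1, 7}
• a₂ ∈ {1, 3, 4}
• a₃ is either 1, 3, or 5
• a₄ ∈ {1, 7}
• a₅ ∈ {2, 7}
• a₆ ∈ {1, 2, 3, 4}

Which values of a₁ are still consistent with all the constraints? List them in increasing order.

1, 7

Among the 6 variables, 5 fits only a₃ (and all 6 values in {1, 2, 3, 4, 5, 7} must be used), so a₃ = 5.
a₁ and a₄ between them cover only {1, 7} — a naked pair. Remove those values from a₂, a₅, a₆.
That leaves a₅ = 2. Strike 2 from a₆.
No further eliminations apply; a₁ can still be any of 1, 7.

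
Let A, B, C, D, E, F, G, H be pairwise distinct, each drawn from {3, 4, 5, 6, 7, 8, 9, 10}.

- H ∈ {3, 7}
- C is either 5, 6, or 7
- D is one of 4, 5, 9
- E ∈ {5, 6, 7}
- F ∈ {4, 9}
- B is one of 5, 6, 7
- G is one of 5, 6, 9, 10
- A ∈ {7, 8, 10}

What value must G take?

10

The 8 variables draw from only 8 values {3, 4, 5, 6, 7, 8, 9, 10}, so each is used; only H can be 3, hence H = 3.
The 7 still-open variables draw from only 7 values {4, 5, 6, 7, 8, 9, 10}, so each is used; only A can be 8, hence A = 8.
Among the 6 still-open variables, 10 fits only G (and all 6 values in {4, 5, 6, 7, 9, 10} must be used), so G = 10.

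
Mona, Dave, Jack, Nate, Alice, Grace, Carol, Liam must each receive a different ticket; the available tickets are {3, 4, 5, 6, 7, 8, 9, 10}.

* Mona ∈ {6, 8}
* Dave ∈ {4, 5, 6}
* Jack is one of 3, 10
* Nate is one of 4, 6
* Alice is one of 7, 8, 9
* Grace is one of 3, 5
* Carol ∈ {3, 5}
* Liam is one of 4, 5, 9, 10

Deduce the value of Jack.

The 8 variables together cover exactly {3, 4, 5, 6, 7, 8, 9, 10} — 8 values for 8 variables — and 7 appears only in Alice's list, so Alice = 7.
The 7 still-open variables draw from only 7 values {3, 4, 5, 6, 8, 9, 10}, so each is used; only Mona can be 8, hence Mona = 8.
Among the 6 still-open variables, 9 fits only Liam (and all 6 values in {3, 4, 5, 6, 9, 10} must be used), so Liam = 9.
The 5 still-open variables together cover exactly {3, 4, 5, 6, 10} — 5 values for 5 variables — and 10 appears only in Jack's list, so Jack = 10.

10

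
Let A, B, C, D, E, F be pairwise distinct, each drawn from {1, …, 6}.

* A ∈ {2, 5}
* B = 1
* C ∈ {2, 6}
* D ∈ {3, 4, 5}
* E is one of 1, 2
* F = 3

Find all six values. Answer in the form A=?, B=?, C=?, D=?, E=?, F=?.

B has just one choice, so B = 1. Strike 1 from E.
E's domain is down to {2}, so E = 2. Remove 2 from A, C.
F's domain is down to {3}, so F = 3. So D can't be 3.
A's domain is down to {5}, so A = 5. Strike 5 from D.
C must be 6 (only option left).
D must be 4 (only option left).

A=5, B=1, C=6, D=4, E=2, F=3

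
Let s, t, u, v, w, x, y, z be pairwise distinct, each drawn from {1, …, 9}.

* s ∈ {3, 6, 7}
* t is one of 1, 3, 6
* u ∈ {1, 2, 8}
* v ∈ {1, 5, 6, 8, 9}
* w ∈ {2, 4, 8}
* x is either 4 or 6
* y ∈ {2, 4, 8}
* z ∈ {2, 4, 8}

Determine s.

w, y, z between them cover only {2, 4, 8} — a naked triple. Remove those values from u, v, x.
u must be 1 (only option left). So t, v can't be 1.
x has just one choice, so x = 6. Remove 6 from s, t, v.
t's domain is down to {3}, so t = 3. Remove 3 from s.
So s = 7.

7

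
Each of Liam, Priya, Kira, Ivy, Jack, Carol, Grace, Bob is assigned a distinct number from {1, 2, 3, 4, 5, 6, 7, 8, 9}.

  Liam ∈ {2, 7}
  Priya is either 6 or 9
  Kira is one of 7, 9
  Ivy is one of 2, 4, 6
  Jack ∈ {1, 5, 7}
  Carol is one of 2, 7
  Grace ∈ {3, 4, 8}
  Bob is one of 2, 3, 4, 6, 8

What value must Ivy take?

4

The 2 variables Liam and Carol are confined to {2, 7}, which locks those values in; drop them from Kira, Ivy, Jack, Bob.
That leaves Kira = 9. Eliminate 9 elsewhere: Priya.
Priya must be 6 (only option left). Strike 6 from Ivy, Bob.
So Ivy = 4.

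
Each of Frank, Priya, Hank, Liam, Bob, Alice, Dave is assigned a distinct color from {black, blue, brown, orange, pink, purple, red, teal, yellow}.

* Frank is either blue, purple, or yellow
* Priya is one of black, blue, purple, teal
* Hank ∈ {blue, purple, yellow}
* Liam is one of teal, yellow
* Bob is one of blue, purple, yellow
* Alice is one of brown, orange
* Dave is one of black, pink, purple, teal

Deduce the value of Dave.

The 3 variables Frank, Hank, Bob are confined to {blue, purple, yellow}, which locks those values in; drop them from Priya, Liam, Dave.
Liam has just one choice, so Liam = teal. Eliminate teal elsewhere: Priya, Dave.
That leaves Priya = black. Eliminate black elsewhere: Dave.
So Dave = pink.

pink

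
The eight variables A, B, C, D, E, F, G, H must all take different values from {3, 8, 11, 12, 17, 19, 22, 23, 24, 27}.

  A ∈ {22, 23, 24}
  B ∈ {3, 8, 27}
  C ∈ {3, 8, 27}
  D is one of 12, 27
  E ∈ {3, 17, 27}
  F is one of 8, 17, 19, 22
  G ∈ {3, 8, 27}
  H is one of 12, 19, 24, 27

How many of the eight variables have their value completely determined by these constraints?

2

B, C, G share exactly the 3 values {3, 8, 27}; by pigeonhole those values go to them, so strike 3, 8, 27 from D, E, F, H.
That leaves D = 12. So H can't be 12.
E must be 17 (only option left). So F can't be 17.
Determined: D=12, E=17. The other variables each still have more than one consistent value. That makes 2.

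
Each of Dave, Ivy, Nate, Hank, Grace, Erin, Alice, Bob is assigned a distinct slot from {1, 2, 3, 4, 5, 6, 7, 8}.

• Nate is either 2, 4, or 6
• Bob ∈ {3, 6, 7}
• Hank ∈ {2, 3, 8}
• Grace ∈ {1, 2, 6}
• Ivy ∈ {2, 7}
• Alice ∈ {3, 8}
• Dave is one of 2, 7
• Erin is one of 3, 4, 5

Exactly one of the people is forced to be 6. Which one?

Bob

The 8 variables draw from only 8 values {1, 2, 3, 4, 5, 6, 7, 8}, so each is used; only Grace can be 1, hence Grace = 1.
The 7 still-open variables draw from only 7 values {2, 3, 4, 5, 6, 7, 8}, so each is used; only Erin can be 5, hence Erin = 5.
Among the 6 still-open variables, 4 fits only Nate (and all 6 values in {2, 3, 4, 6, 7, 8} must be used), so Nate = 4.
The 5 still-open variables draw from only 5 values {2, 3, 6, 7, 8}, so each is used; only Bob can be 6, hence Bob = 6.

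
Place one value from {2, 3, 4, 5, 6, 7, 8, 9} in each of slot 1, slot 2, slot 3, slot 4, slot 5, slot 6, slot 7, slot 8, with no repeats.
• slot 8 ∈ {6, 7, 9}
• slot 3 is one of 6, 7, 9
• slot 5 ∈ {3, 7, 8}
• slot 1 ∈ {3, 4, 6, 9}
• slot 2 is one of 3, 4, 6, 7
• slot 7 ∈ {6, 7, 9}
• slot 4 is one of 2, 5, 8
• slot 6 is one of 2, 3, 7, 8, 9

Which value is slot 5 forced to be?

8

The 8 variables draw from only 8 values {2, 3, 4, 5, 6, 7, 8, 9}, so each is used; only slot 4 can be 5, hence slot 4 = 5.
Among the 7 still-open variables, 2 fits only slot 6 (and all 7 values in {2, 3, 4, 6, 7, 8, 9} must be used), so slot 6 = 2.
The 6 still-open variables together cover exactly {3, 4, 6, 7, 8, 9} — 6 values for 6 variables — and 8 appears only in slot 5's list, so slot 5 = 8.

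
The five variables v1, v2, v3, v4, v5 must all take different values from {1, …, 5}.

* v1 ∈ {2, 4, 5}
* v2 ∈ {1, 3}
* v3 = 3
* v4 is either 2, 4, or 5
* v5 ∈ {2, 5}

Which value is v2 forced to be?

1

v3 must be 3 (only option left). Eliminate 3 elsewhere: v2.
So v2 = 1.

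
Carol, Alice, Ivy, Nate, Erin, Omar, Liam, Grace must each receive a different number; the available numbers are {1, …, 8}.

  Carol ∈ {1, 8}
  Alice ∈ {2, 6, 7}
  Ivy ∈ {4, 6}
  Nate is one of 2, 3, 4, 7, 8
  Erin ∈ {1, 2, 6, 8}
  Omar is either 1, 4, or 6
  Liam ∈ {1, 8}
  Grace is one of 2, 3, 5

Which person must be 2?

Among the 8 variables, 5 fits only Grace (and all 8 values in {1, 2, 3, 4, 5, 6, 7, 8} must be used), so Grace = 5.
Among the 7 still-open variables, 3 fits only Nate (and all 7 values in {1, 2, 3, 4, 6, 7, 8} must be used), so Nate = 3.
Among the 6 still-open variables, 7 fits only Alice (and all 6 values in {1, 2, 4, 6, 7, 8} must be used), so Alice = 7.
The 5 still-open variables draw from only 5 values {1, 2, 4, 6, 8}, so each is used; only Erin can be 2, hence Erin = 2.

Erin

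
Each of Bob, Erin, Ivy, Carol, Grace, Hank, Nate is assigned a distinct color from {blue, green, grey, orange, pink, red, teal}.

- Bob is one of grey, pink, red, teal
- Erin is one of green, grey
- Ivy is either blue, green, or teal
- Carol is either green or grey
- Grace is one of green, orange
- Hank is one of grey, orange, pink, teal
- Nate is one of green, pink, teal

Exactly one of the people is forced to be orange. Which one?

Grace

The 7 variables together cover exactly {blue, green, grey, orange, pink, red, teal} — 7 values for 7 variables — and blue appears only in Ivy's list, so Ivy = blue.
Among the 6 still-open variables, red fits only Bob (and all 6 values in {green, grey, orange, pink, red, teal} must be used), so Bob = red.
Erin and Carol between them cover only {green, grey} — a naked pair. Remove those values from Grace, Hank, Nate.
So orange goes to Grace.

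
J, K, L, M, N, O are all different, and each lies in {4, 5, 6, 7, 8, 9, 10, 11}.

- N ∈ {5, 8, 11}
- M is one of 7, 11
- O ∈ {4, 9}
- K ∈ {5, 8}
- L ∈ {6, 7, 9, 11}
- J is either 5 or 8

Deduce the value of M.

J and K share exactly the 2 values {5, 8}; by pigeonhole those values go to them, so strike 5, 8 from N.
N must be 11 (only option left). Strike 11 from L, M.
So M = 7.

7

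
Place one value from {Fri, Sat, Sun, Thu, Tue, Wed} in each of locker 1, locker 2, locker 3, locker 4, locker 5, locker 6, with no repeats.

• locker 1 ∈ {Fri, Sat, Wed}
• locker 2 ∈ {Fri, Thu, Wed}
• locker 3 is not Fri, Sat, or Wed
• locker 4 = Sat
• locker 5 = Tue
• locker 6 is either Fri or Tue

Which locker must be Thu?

locker 4 must be Sat (only option left). Eliminate Sat elsewhere: locker 1.
locker 5 has just one choice, so locker 5 = Tue. Eliminate Tue elsewhere: locker 3, locker 6.
locker 6 has just one choice, so locker 6 = Fri. Strike Fri from locker 1, locker 2.
locker 1 must be Wed (only option left). So locker 2 can't be Wed.
So Thu goes to locker 2.

locker 2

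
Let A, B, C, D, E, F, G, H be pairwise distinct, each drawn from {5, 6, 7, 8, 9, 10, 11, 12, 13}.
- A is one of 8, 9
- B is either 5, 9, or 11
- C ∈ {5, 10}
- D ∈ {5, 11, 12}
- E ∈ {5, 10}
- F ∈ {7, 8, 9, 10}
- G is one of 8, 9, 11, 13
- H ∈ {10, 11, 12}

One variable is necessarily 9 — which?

B

The 8 variables together cover exactly {5, 7, 8, 9, 10, 11, 12, 13} — 8 values for 8 variables — and 7 appears only in F's list, so F = 7.
The 7 still-open variables together cover exactly {5, 8, 9, 10, 11, 12, 13} — 7 values for 7 variables — and 13 appears only in G's list, so G = 13.
The 6 still-open variables together cover exactly {5, 8, 9, 10, 11, 12} — 6 values for 6 variables — and 8 appears only in A's list, so A = 8.
Among the 5 still-open variables, 9 fits only B (and all 5 values in {5, 9, 10, 11, 12} must be used), so B = 9.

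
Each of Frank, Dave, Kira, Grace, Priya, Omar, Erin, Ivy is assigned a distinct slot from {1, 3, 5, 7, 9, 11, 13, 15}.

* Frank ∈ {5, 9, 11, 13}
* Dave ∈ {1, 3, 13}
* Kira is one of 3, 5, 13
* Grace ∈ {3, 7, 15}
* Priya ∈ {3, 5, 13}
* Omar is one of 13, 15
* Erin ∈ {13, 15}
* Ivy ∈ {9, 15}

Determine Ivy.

The 8 variables together cover exactly {1, 3, 5, 7, 9, 11, 13, 15} — 8 values for 8 variables — and 1 appears only in Dave's list, so Dave = 1.
The 7 still-open variables together cover exactly {3, 5, 7, 9, 11, 13, 15} — 7 values for 7 variables — and 7 appears only in Grace's list, so Grace = 7.
Among the 6 still-open variables, 11 fits only Frank (and all 6 values in {3, 5, 9, 11, 13, 15} must be used), so Frank = 11.
The 5 still-open variables draw from only 5 values {3, 5, 9, 13, 15}, so each is used; only Ivy can be 9, hence Ivy = 9.

9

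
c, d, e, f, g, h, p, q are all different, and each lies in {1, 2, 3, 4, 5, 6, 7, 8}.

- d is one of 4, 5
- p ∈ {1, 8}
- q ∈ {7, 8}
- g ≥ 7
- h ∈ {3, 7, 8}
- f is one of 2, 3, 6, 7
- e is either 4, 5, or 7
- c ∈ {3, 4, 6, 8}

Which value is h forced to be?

3

Among the 8 variables, 1 fits only p (and all 8 values in {1, 2, 3, 4, 5, 6, 7, 8} must be used), so p = 1.
Among the 7 still-open variables, 2 fits only f (and all 7 values in {2, 3, 4, 5, 6, 7, 8} must be used), so f = 2.
The 6 still-open variables draw from only 6 values {3, 4, 5, 6, 7, 8}, so each is used; only c can be 6, hence c = 6.
Among the 5 still-open variables, 3 fits only h (and all 5 values in {3, 4, 5, 7, 8} must be used), so h = 3.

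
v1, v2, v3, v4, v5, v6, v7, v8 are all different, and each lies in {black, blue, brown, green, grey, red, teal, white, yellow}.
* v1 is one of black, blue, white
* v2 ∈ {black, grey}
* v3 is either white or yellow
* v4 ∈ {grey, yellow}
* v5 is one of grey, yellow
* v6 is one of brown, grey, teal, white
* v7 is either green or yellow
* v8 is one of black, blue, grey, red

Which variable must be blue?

v1

v4 and v5 between them cover only {grey, yellow} — a naked pair. Remove those values from v2, v3, v6, v7, v8.
v2's domain is down to {black}, so v2 = black. Remove black from v1, v8.
v3 must be white (only option left). Strike white from v1, v6.
So blue goes to v1.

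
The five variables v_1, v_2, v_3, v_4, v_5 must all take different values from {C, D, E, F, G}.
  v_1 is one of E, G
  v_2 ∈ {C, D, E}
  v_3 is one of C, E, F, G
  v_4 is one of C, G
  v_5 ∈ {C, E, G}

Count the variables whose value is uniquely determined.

2

The 5 variables together cover exactly {C, D, E, F, G} — 5 values for 5 variables — and D appears only in v_2's list, so v_2 = D.
The 4 still-open variables draw from only 4 values {C, E, F, G}, so each is used; only v_3 can be F, hence v_3 = F.
Determined: v_2=D, v_3=F. The other variables each still have more than one consistent value. That makes 2.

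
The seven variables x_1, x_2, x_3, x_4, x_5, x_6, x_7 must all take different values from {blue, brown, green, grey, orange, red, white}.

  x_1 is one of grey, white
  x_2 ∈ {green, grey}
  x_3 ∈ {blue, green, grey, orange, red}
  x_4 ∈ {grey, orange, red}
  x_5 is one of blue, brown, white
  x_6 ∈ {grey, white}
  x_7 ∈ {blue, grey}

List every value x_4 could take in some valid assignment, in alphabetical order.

The 7 variables draw from only 7 values {blue, brown, green, grey, orange, red, white}, so each is used; only x_5 can be brown, hence x_5 = brown.
The 2 variables x_1 and x_6 are confined to {grey, white}, which locks those values in; drop them from x_2, x_3, x_4, x_7.
x_2 has just one choice, so x_2 = green. Remove green from x_3.
That leaves x_7 = blue. Remove blue from x_3.
No further eliminations apply; x_4 can still be any of orange, red.

orange, red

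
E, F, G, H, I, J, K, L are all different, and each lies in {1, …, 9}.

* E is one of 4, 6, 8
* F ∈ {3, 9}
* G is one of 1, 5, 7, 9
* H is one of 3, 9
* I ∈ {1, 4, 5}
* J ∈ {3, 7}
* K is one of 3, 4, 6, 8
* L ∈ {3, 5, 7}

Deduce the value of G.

F and H between them cover only {3, 9} — a naked pair. Remove those values from G, J, K, L.
J has just one choice, so J = 7. Remove 7 from G, L.
L has just one choice, so L = 5. So G, I can't be 5.
So G = 1.

1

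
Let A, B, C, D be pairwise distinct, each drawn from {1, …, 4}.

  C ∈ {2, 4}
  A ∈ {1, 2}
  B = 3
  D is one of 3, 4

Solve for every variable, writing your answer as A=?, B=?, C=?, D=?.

B must be 3 (only option left). Eliminate 3 elsewhere: D.
D has just one choice, so D = 4. So C can't be 4.
C must be 2 (only option left). Remove 2 from A.
A's domain is down to {1}, so A = 1.

A=1, B=3, C=2, D=4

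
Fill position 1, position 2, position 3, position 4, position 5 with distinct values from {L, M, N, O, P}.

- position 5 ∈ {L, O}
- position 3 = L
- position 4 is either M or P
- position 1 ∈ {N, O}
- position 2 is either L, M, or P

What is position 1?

position 3's domain is down to {L}, so position 3 = L. Remove L from position 2, position 5.
That leaves position 5 = O. Eliminate O elsewhere: position 1.
So position 1 = N.

N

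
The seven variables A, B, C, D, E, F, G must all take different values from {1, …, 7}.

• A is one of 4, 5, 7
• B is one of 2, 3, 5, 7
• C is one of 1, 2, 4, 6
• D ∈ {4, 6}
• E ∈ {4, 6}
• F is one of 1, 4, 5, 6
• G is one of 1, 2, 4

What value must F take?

5

The 7 variables together cover exactly {1, 2, 3, 4, 5, 6, 7} — 7 values for 7 variables — and 3 appears only in B's list, so B = 3.
Among the 6 still-open variables, 7 fits only A (and all 6 values in {1, 2, 4, 5, 6, 7} must be used), so A = 7.
The 5 still-open variables together cover exactly {1, 2, 4, 5, 6} — 5 values for 5 variables — and 5 appears only in F's list, so F = 5.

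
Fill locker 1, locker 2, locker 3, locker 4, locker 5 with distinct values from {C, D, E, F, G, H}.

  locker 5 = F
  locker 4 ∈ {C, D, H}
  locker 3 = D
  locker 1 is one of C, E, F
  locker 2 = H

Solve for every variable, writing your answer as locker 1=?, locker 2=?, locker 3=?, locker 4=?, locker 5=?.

locker 1=E, locker 2=H, locker 3=D, locker 4=C, locker 5=F

locker 2 has just one choice, so locker 2 = H. Remove H from locker 4.
locker 3's domain is down to {D}, so locker 3 = D. Eliminate D elsewhere: locker 4.
locker 4's domain is down to {C}, so locker 4 = C. Strike C from locker 1.
That leaves locker 5 = F. Eliminate F elsewhere: locker 1.
locker 1 must be E (only option left).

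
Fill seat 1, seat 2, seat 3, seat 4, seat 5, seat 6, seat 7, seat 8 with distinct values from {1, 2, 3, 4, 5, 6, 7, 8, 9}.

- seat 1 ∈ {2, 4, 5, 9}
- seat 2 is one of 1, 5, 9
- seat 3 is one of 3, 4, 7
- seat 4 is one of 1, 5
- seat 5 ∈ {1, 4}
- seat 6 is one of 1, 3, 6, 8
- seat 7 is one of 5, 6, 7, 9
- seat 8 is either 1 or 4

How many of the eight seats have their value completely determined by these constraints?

The 2 variables seat 5 and seat 8 are confined to {1, 4}, which locks those values in; drop them from seat 1, seat 2, seat 3, seat 4, seat 6.
That leaves seat 4 = 5. Eliminate 5 elsewhere: seat 1, seat 2, seat 7.
That leaves seat 2 = 9. So seat 1, seat 7 can't be 9.
seat 1's domain is down to {2}, so seat 1 = 2.
Determined: seat 1=2, seat 2=9, seat 4=5. The other seats each still have more than one consistent value. That makes 3.

3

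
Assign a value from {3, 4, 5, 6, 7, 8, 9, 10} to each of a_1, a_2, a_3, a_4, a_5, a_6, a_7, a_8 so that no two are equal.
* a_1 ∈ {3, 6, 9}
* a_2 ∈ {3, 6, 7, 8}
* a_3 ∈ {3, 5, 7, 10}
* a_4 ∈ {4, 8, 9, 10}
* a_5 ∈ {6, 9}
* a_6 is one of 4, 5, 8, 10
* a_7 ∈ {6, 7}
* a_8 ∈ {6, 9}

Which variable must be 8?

a_5 and a_8 between them cover only {6, 9} — a naked pair. Remove those values from a_1, a_2, a_4, a_7.
a_1 has just one choice, so a_1 = 3. Strike 3 from a_2, a_3.
a_7 must be 7 (only option left). Strike 7 from a_2, a_3.
So 8 goes to a_2.

a_2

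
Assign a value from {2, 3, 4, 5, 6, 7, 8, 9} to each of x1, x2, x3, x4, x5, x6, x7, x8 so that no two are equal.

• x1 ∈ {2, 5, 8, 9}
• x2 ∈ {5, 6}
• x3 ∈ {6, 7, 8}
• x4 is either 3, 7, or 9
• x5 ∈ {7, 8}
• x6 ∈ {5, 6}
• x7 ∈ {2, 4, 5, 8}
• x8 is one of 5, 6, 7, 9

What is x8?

9

Among the 8 variables, 3 fits only x4 (and all 8 values in {2, 3, 4, 5, 6, 7, 8, 9} must be used), so x4 = 3.
The 7 still-open variables together cover exactly {2, 4, 5, 6, 7, 8, 9} — 7 values for 7 variables — and 4 appears only in x7's list, so x7 = 4.
The 6 still-open variables draw from only 6 values {2, 5, 6, 7, 8, 9}, so each is used; only x1 can be 2, hence x1 = 2.
Among the 5 still-open variables, 9 fits only x8 (and all 5 values in {5, 6, 7, 8, 9} must be used), so x8 = 9.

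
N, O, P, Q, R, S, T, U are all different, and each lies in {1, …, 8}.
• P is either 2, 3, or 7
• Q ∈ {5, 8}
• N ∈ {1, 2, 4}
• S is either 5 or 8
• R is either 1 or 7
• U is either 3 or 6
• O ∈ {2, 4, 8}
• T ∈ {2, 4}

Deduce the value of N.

The 8 variables together cover exactly {1, 2, 3, 4, 5, 6, 7, 8} — 8 values for 8 variables — and 6 appears only in U's list, so U = 6.
The 7 still-open variables draw from only 7 values {1, 2, 3, 4, 5, 7, 8}, so each is used; only P can be 3, hence P = 3.
The 6 still-open variables draw from only 6 values {1, 2, 4, 5, 7, 8}, so each is used; only R can be 7, hence R = 7.
Among the 5 still-open variables, 1 fits only N (and all 5 values in {1, 2, 4, 5, 8} must be used), so N = 1.

1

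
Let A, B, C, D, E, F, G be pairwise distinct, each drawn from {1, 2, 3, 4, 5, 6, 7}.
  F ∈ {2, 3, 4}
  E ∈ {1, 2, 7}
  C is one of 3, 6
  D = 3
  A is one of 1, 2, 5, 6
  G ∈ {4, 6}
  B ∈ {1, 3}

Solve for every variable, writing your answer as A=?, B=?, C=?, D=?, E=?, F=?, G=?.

A=5, B=1, C=6, D=3, E=7, F=2, G=4

D must be 3 (only option left). So B, C, F can't be 3.
B must be 1 (only option left). Eliminate 1 elsewhere: A, E.
That leaves C = 6. Strike 6 from A, G.
G's domain is down to {4}, so G = 4. Remove 4 from F.
F must be 2 (only option left). Strike 2 from A, E.
That leaves A = 5.
That leaves E = 7.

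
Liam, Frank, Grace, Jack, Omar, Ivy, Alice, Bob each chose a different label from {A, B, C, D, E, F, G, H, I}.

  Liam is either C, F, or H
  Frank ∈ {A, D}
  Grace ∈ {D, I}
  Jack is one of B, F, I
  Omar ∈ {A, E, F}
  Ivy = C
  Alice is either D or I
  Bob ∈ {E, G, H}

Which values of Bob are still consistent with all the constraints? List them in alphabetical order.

Ivy's domain is down to {C}, so Ivy = C. Eliminate C elsewhere: Liam.
Grace and Alice between them cover only {D, I} — a naked pair. Remove those values from Frank, Jack.
Frank must be A (only option left). Eliminate A elsewhere: Omar.
No further eliminations apply; Bob can still be any of E, G, H.

E, G, H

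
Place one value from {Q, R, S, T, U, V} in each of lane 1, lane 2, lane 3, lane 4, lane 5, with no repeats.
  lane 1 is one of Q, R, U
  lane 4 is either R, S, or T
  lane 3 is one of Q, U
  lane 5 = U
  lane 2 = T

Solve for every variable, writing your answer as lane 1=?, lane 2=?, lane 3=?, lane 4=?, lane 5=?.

lane 2 has just one choice, so lane 2 = T. Remove T from lane 4.
lane 5 has just one choice, so lane 5 = U. Strike U from lane 1, lane 3.
lane 3's domain is down to {Q}, so lane 3 = Q. Remove Q from lane 1.
That leaves lane 1 = R. Strike R from lane 4.
That leaves lane 4 = S.

lane 1=R, lane 2=T, lane 3=Q, lane 4=S, lane 5=U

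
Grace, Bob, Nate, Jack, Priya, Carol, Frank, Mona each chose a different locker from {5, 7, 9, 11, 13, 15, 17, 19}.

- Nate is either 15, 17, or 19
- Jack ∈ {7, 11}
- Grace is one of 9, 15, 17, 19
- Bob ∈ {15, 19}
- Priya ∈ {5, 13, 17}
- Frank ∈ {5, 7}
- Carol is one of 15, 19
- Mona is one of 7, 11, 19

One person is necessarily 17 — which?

The 8 variables draw from only 8 values {5, 7, 9, 11, 13, 15, 17, 19}, so each is used; only Grace can be 9, hence Grace = 9.
The 7 still-open variables draw from only 7 values {5, 7, 11, 13, 15, 17, 19}, so each is used; only Priya can be 13, hence Priya = 13.
Among the 6 still-open variables, 5 fits only Frank (and all 6 values in {5, 7, 11, 15, 17, 19} must be used), so Frank = 5.
The 5 still-open variables together cover exactly {7, 11, 15, 17, 19} — 5 values for 5 variables — and 17 appears only in Nate's list, so Nate = 17.

Nate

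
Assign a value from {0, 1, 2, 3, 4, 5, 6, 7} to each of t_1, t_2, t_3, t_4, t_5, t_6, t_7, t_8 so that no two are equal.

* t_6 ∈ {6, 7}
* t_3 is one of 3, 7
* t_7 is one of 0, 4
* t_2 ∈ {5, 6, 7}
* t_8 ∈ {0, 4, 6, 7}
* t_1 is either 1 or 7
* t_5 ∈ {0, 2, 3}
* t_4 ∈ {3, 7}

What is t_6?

Among the 8 variables, 1 fits only t_1 (and all 8 values in {0, 1, 2, 3, 4, 5, 6, 7} must be used), so t_1 = 1.
The 7 still-open variables draw from only 7 values {0, 2, 3, 4, 5, 6, 7}, so each is used; only t_5 can be 2, hence t_5 = 2.
The 6 still-open variables together cover exactly {0, 3, 4, 5, 6, 7} — 6 values for 6 variables — and 5 appears only in t_2's list, so t_2 = 5.
t_3 and t_4 between them cover only {3, 7} — a naked pair. Remove those values from t_6, t_8.
So t_6 = 6.

6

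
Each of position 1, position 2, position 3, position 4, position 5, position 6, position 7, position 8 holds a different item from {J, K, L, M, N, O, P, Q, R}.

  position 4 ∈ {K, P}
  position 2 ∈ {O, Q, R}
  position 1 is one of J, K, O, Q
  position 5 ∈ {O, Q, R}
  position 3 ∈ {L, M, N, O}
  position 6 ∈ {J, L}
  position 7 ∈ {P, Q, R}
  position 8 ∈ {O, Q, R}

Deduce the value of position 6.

L

position 2, position 5, position 8 between them cover only {O, Q, R} — a naked triple. Remove those values from position 1, position 3, position 7.
That leaves position 7 = P. Eliminate P elsewhere: position 4.
position 4's domain is down to {K}, so position 4 = K. Eliminate K elsewhere: position 1.
That leaves position 1 = J. Remove J from position 6.
So position 6 = L.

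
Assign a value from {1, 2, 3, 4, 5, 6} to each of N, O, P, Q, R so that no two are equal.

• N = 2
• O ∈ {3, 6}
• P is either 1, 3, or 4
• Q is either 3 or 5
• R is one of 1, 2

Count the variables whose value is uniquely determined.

2

N has just one choice, so N = 2. Strike 2 from R.
R must be 1 (only option left). So P can't be 1.
Determined: N=2, R=1. The other variables each still have more than one consistent value. That makes 2.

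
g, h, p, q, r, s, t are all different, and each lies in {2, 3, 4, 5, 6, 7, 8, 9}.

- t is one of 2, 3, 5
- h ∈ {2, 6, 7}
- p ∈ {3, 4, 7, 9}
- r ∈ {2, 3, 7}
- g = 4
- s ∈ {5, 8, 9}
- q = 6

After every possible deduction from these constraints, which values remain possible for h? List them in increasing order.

g's domain is down to {4}, so g = 4. So p can't be 4.
That leaves q = 6. Remove 6 from h.
No further eliminations apply; h can still be any of 2, 7.

2, 7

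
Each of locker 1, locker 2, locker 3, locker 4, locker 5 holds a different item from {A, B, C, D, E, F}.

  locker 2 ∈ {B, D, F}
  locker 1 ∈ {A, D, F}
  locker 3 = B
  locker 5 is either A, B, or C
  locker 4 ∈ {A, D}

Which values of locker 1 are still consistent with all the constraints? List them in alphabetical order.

A, D, F

locker 3 has just one choice, so locker 3 = B. Eliminate B elsewhere: locker 2, locker 5.
The 4 still-open variables draw from only 4 values {A, C, D, F}, so each is used; only locker 5 can be C, hence locker 5 = C.
No further eliminations apply; locker 1 can still be any of A, D, F.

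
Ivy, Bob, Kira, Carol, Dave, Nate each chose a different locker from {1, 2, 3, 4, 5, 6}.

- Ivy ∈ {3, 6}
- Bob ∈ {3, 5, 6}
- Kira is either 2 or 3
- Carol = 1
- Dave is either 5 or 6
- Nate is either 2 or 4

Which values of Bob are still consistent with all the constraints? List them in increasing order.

3, 5, 6

Carol has just one choice, so Carol = 1.
The 5 still-open variables together cover exactly {2, 3, 4, 5, 6} — 5 values for 5 variables — and 4 appears only in Nate's list, so Nate = 4.
The 4 still-open variables draw from only 4 values {2, 3, 5, 6}, so each is used; only Kira can be 2, hence Kira = 2.
No further eliminations apply; Bob can still be any of 3, 5, 6.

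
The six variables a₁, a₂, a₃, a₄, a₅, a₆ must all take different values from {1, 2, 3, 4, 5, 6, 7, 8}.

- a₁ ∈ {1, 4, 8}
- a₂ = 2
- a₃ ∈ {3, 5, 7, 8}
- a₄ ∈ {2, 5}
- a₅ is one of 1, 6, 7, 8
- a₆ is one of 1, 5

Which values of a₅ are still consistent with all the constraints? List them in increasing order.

6, 7, 8

a₂ must be 2 (only option left). So a₄ can't be 2.
a₄ has just one choice, so a₄ = 5. Remove 5 from a₃, a₆.
a₆ has just one choice, so a₆ = 1. So a₁, a₅ can't be 1.
No further eliminations apply; a₅ can still be any of 6, 7, 8.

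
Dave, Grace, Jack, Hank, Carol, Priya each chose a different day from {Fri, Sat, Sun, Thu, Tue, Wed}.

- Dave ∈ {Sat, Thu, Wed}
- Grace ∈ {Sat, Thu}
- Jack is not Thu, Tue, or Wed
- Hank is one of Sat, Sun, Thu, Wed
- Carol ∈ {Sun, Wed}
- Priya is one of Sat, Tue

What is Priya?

Tue

The 6 variables together cover exactly {Fri, Sat, Sun, Thu, Tue, Wed} — 6 values for 6 variables — and Fri appears only in Jack's list, so Jack = Fri.
Among the 5 still-open variables, Tue fits only Priya (and all 5 values in {Sat, Sun, Thu, Tue, Wed} must be used), so Priya = Tue.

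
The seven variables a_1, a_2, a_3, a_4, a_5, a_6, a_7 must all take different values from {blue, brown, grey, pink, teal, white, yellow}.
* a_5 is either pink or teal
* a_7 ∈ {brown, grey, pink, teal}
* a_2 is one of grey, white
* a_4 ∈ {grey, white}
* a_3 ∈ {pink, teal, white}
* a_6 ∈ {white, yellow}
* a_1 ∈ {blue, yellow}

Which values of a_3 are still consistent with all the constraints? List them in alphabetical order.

pink, teal

Among the 7 variables, blue fits only a_1 (and all 7 values in {blue, brown, grey, pink, teal, white, yellow} must be used), so a_1 = blue.
Among the 6 still-open variables, brown fits only a_7 (and all 6 values in {brown, grey, pink, teal, white, yellow} must be used), so a_7 = brown.
Among the 5 still-open variables, yellow fits only a_6 (and all 5 values in {grey, pink, teal, white, yellow} must be used), so a_6 = yellow.
a_2 and a_4 between them cover only {grey, white} — a naked pair. Remove those values from a_3.
No further eliminations apply; a_3 can still be any of pink, teal.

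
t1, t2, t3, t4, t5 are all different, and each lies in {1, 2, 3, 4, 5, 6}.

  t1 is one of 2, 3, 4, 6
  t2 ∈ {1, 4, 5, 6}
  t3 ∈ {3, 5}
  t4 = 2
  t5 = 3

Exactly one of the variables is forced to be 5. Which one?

t4's domain is down to {2}, so t4 = 2. Strike 2 from t1.
t5 has just one choice, so t5 = 3. Strike 3 from t1, t3.

t3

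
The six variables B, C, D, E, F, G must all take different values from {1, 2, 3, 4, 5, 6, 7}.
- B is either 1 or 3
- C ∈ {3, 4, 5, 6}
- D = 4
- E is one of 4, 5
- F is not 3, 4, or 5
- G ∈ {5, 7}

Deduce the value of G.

7

D has just one choice, so D = 4. So C, E can't be 4.
E has just one choice, so E = 5. Strike 5 from C, G.
So G = 7.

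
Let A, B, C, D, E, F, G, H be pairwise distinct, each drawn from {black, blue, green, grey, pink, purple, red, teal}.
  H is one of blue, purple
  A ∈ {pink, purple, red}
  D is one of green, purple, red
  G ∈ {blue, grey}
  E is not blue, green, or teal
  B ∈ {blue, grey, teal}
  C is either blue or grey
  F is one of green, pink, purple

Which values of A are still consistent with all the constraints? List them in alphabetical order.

Among the 8 variables, black fits only E (and all 8 values in {black, blue, green, grey, pink, purple, red, teal} must be used), so E = black.
Among the 7 still-open variables, teal fits only B (and all 7 values in {blue, green, grey, pink, purple, red, teal} must be used), so B = teal.
C and G between them cover only {blue, grey} — a naked pair. Remove those values from H.
H has just one choice, so H = purple. Remove purple from A, D, F.
No further eliminations apply; A can still be any of pink, red.

pink, red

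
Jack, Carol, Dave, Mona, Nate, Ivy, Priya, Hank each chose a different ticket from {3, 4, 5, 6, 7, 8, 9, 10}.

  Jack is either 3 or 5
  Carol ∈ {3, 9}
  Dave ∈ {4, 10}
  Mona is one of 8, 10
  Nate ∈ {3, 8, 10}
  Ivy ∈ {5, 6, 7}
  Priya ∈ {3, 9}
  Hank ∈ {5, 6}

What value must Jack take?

The 8 variables draw from only 8 values {3, 4, 5, 6, 7, 8, 9, 10}, so each is used; only Dave can be 4, hence Dave = 4.
The 7 still-open variables together cover exactly {3, 5, 6, 7, 8, 9, 10} — 7 values for 7 variables — and 7 appears only in Ivy's list, so Ivy = 7.
Among the 6 still-open variables, 6 fits only Hank (and all 6 values in {3, 5, 6, 8, 9, 10} must be used), so Hank = 6.
The 5 still-open variables together cover exactly {3, 5, 8, 9, 10} — 5 values for 5 variables — and 5 appears only in Jack's list, so Jack = 5.

5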